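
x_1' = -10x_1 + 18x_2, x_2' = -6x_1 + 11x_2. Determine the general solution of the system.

Coefficient matrix A = [[-10, 18], [-6, 11]].
Characteristic polynomial det(A - λI) = λ^2 - λ - 2 = 0.
Eigenvalues λ = -1, 2.
For λ=-1: (A-λI) row 1 is [-9, 18], so an eigenvector is (2, 1).
For λ=2: (A-λI) row 1 is [-12, 18], so an eigenvector is (-3, -2).
General solution: C_1e^(-t)(2,1) + C_2e^(2t)(-3,-2).

x_1(t) = 2C_1e^(-t) - 3C_2e^(2t), x_2(t) = C_1e^(-t) - 2C_2e^(2t)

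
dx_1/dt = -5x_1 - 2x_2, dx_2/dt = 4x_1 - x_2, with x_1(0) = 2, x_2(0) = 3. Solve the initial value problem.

x_1(t) = -5e^(-3t)sin(2t) + 2e^(-3t)cos(2t), x_2(t) = 7e^(-3t)sin(2t) + 3e^(-3t)cos(2t)

Coefficient matrix A = [[-5, -2], [4, -1]].
Characteristic polynomial det(A - λI) = λ^2 + 6λ + 13 = 0.
Eigenvalues λ = -3 ± 2i (complex conjugate pair).
For λ=-3+2i: an eigenvector is (0,1) - i(-1,1) = (0 + i, 1 - i).
A real fundamental pair from Re and Im of e^((-3+2i)t)v: X_1 = e^(-3t)(cos(2t)·(0,1) + sin(2t)·(-1,1)), X_2 = e^(-3t)(sin(2t)·(0,1) - cos(2t)·(-1,1)).
General solution: C_1X_1 + C_2X_2.
Applying x_1(0)=2, x_2(0)=3 gives C_1=5, C_2=2.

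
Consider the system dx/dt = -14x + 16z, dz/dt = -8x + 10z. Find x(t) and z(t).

Coefficient matrix A = [[-14, 16], [-8, 10]].
Characteristic polynomial det(A - λI) = λ^2 + 4λ - 12 = 0.
Eigenvalues λ = 2, -6.
For λ=2: (A-λI) row 1 is [-16, 16], so an eigenvector is (-1, -1).
For λ=-6: (A-λI) row 1 is [-8, 16], so an eigenvector is (2, 1).
General solution: C_1e^(2t)(-1,-1) + C_2e^(-6t)(2,1).

x(t) = -C_1e^(2t) + 2C_2e^(-6t), z(t) = -C_1e^(2t) + C_2e^(-6t)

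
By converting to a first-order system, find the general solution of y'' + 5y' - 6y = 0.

Let x_1 = y, x_2 = y'. Then x_1' = x_2 and x_2' = 6x_1 - 5x_2.
A = [[0,1],[6,-5]]; det(A-λI) = λ^2 + 5λ - 6.
Eigenvalues λ = 1, -6 with eigenvectors (1,1), (1,-6).

y(t) = K_1e^(t) + K_2e^(-6t)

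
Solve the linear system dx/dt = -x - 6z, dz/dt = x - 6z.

x(t) = -2K_1e^(-4t) - 3K_2e^(-3t), z(t) = -K_1e^(-4t) - K_2e^(-3t)

Coefficient matrix A = [[-1, -6], [1, -6]].
Characteristic polynomial det(A - λI) = λ^2 + 7λ + 12 = 0.
Eigenvalues λ = -4, -3.
For λ=-4: (A-λI) row 1 is [3, -6], so an eigenvector is (-2, -1).
For λ=-3: (A-λI) row 1 is [2, -6], so an eigenvector is (-3, -1).
General solution: K_1e^(-4t)(-2,-1) + K_2e^(-3t)(-3,-1).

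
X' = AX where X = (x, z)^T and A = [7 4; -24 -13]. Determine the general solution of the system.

x(t) = K_1e^(-t) + K_2e^(-5t), z(t) = -2K_1e^(-t) - 3K_2e^(-5t)

Coefficient matrix A = [[7, 4], [-24, -13]].
Characteristic polynomial det(A - λI) = λ^2 + 6λ + 5 = 0.
Eigenvalues λ = -1, -5.
For λ=-1: (A-λI) row 1 is [8, 4], so an eigenvector is (1, -2).
For λ=-5: (A-λI) row 1 is [12, 4], so an eigenvector is (1, -3).
General solution: K_1e^(-t)(1,-2) + K_2e^(-5t)(1,-3).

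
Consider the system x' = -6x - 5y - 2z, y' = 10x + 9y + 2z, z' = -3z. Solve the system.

Coefficient matrix A = [[-6, -5, -2], [10, 9, 2], [0, 0, -3]].
det(A - λI) = 0 gives eigenvalues λ = 4, -1, -3.
For λ=4: eigenvector (-1,2,0).
For λ=-1: eigenvector (-1,1,0).
For λ=-3: eigenvector (1,-1,1).
General solution: C_1e^(4t)(-1,2,0) + C_2e^(-t)(-1,1,0) + C_3e^(-3t)(1,-1,1).

x(t) = -C_1e^(4t) - C_2e^(-t) + C_3e^(-3t), y(t) = 2C_1e^(4t) + C_2e^(-t) - C_3e^(-3t), z(t) = C_3e^(-3t)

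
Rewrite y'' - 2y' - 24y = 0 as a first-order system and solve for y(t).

y(t) = c_1e^(6t) + c_2e^(-4t)

Let x_1 = y, x_2 = y'. Then x_1' = x_2 and x_2' = 24x_1 + 2x_2.
A = [[0,1],[24,2]]; det(A-λI) = λ^2 - 2λ - 24.
Eigenvalues λ = 6, -4 with eigenvectors (1,6), (1,-4).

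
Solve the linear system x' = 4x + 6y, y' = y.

x(t) = c_1e^(4t) + 2c_2e^(t), y(t) = -c_2e^(t)

Coefficient matrix A = [[4, 6], [0, 1]].
Characteristic polynomial det(A - λI) = λ^2 - 5λ + 4 = 0.
Eigenvalues λ = 4, 1.
For λ=4: (A-λI) row 1 is [0, 6], so an eigenvector is (1, 0).
For λ=1: (A-λI) row 1 is [3, 6], so an eigenvector is (2, -1).
General solution: c_1e^(4t)(1,0) + c_2e^(t)(2,-1).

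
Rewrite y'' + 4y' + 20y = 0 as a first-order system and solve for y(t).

y(t) = C_1e^(-2t)cos(4t) + C_2e^(-2t)sin(4t)

Let x_1 = y, x_2 = y'. Then x_1' = x_2 and x_2' = -20x_1 - 4x_2.
A = [[0,1],[-20,-4]]; det(A-λI) = λ^2 + 4λ + 20.
Eigenvalues λ = -2 ± 4i.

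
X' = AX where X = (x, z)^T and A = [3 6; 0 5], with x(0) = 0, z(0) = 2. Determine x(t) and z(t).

x(t) = 6e^(5t) - 6e^(3t), z(t) = 2e^(5t)

Coefficient matrix A = [[3, 6], [0, 5]].
Characteristic polynomial det(A - λI) = λ^2 - 8λ + 15 = 0.
Eigenvalues λ = 5, 3.
For λ=5: (A-λI) row 1 is [-2, 6], so an eigenvector is (-3, -1).
For λ=3: (A-λI) row 1 is [0, 6], so an eigenvector is (1, 0).
General solution: K_1e^(5t)(-3,-1) + K_2e^(3t)(1,0).
Applying x(0)=0, z(0)=2 gives K_1=-2, K_2=-6.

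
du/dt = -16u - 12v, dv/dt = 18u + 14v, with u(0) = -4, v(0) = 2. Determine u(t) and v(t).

u(t) = 4e^(2t) - 8e^(-4t), v(t) = -6e^(2t) + 8e^(-4t)

Coefficient matrix A = [[-16, -12], [18, 14]].
Characteristic polynomial det(A - λI) = λ^2 + 2λ - 8 = 0.
Eigenvalues λ = -4, 2.
For λ=-4: (A-λI) row 1 is [-12, -12], so an eigenvector is (1, -1).
For λ=2: (A-λI) row 1 is [-18, -12], so an eigenvector is (-2, 3).
General solution: K_1e^(-4t)(1,-1) + K_2e^(2t)(-2,3).
Applying u(0)=-4, v(0)=2 gives K_1=-8, K_2=-2.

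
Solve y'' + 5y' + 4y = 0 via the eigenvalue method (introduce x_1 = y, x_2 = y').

Let x_1 = y, x_2 = y'. Then x_1' = x_2 and x_2' = -4x_1 - 5x_2.
A = [[0,1],[-4,-5]]; det(A-λI) = λ^2 + 5λ + 4.
Eigenvalues λ = -4, -1 with eigenvectors (1,-4), (1,-1).

y(t) = C_1e^(-4t) + C_2e^(-t)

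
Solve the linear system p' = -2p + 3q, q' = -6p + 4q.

Coefficient matrix A = [[-2, 3], [-6, 4]].
Characteristic polynomial det(A - λI) = λ^2 - 2λ + 10 = 0.
Eigenvalues λ = 1 ± 3i (complex conjugate pair).
For λ=1+3i: an eigenvector is (1,1) - i(0,-1) = (1, 1 + i).
A real fundamental pair from Re and Im of e^((1+3i)t)v: X_1 = e^(t)(cos(3t)·(1,1) + sin(3t)·(0,-1)), X_2 = e^(t)(sin(3t)·(1,1) - cos(3t)·(0,-1)).
General solution: K_1X_1 + K_2X_2.

p(t) = K_1e^(t)cos(3t) + K_2e^(t)sin(3t), q(t) = -K_1e^(t)sin(3t) + K_1e^(t)cos(3t) + K_2e^(t)sin(3t) + K_2e^(t)cos(3t)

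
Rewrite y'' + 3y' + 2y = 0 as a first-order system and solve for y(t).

y(t) = c_1e^(-2t) + c_2e^(-t)

Let x_1 = y, x_2 = y'. Then x_1' = x_2 and x_2' = -2x_1 - 3x_2.
A = [[0,1],[-2,-3]]; det(A-λI) = λ^2 + 3λ + 2.
Eigenvalues λ = -2, -1 with eigenvectors (1,-2), (1,-1).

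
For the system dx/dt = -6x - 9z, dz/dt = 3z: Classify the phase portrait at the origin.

saddle

A = [[-6,-9],[0,3]]; det(A-λI) = λ^2 + 3λ - 18.
λ = -6, 3: opposite signs.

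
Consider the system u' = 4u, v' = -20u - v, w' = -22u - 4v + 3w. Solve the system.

Coefficient matrix A = [[4, 0, 0], [-20, -1, 0], [-22, -4, 3]].
det(A - λI) = 0 gives eigenvalues λ = 4, -1, 3.
For λ=4: eigenvector (1,-4,-6).
For λ=-1: eigenvector (0,1,1).
For λ=3: eigenvector (0,0,-1).
General solution: C_1e^(4t)(1,-4,-6) + C_2e^(-t)(0,1,1) + C_3e^(3t)(0,0,-1).

u(t) = C_1e^(4t), v(t) = -4C_1e^(4t) + C_2e^(-t), w(t) = -6C_1e^(4t) + C_2e^(-t) - C_3e^(3t)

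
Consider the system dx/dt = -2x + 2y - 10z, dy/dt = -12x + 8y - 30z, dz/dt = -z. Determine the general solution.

Coefficient matrix A = [[-2, 2, -10], [-12, 8, -30], [0, 0, -1]].
det(A - λI) = 0 gives eigenvalues λ = 2, 4, -1.
For λ=2: eigenvector (1,2,0).
For λ=4: eigenvector (1,3,0).
For λ=-1: eigenvector (2,6,1).
General solution: c_1e^(2t)(1,2,0) + c_2e^(4t)(1,3,0) + c_3e^(-t)(2,6,1).

x(t) = c_1e^(2t) + c_2e^(4t) + 2c_3e^(-t), y(t) = 2c_1e^(2t) + 3c_2e^(4t) + 6c_3e^(-t), z(t) = c_3e^(-t)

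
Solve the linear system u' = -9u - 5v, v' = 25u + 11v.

Coefficient matrix A = [[-9, -5], [25, 11]].
Characteristic polynomial det(A - λI) = λ^2 - 2λ + 26 = 0.
Eigenvalues λ = 1 ± 5i (complex conjugate pair).
For λ=1+5i: an eigenvector is (0,-1) - i(1,-2) = (0 - i, -1 + 2i).
A real fundamental pair from Re and Im of e^((1+5i)t)v: X_1 = e^(t)(cos(5t)·(0,-1) + sin(5t)·(1,-2)), X_2 = e^(t)(sin(5t)·(0,-1) - cos(5t)·(1,-2)).
General solution: c_1X_1 + c_2X_2.

u(t) = c_1e^(t)sin(5t) - c_2e^(t)cos(5t), v(t) = -2c_1e^(t)sin(5t) - c_1e^(t)cos(5t) - c_2e^(t)sin(5t) + 2c_2e^(t)cos(5t)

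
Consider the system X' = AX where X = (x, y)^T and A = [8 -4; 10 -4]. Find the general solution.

x(t) = c_1e^(2t)sin(2t) - c_1e^(2t)cos(2t) - c_2e^(2t)sin(2t) - c_2e^(2t)cos(2t), y(t) = c_1e^(2t)sin(2t) - 2c_1e^(2t)cos(2t) - 2c_2e^(2t)sin(2t) - c_2e^(2t)cos(2t)

Coefficient matrix A = [[8, -4], [10, -4]].
Characteristic polynomial det(A - λI) = λ^2 - 4λ + 8 = 0.
Eigenvalues λ = 2 ± 2i (complex conjugate pair).
For λ=2+2i: an eigenvector is (-1,-2) - i(1,1) = (-1 - i, -2 - i).
A real fundamental pair from Re and Im of e^((2+2i)t)v: X_1 = e^(2t)(cos(2t)·(-1,-2) + sin(2t)·(1,1)), X_2 = e^(2t)(sin(2t)·(-1,-2) - cos(2t)·(1,1)).
General solution: c_1X_1 + c_2X_2.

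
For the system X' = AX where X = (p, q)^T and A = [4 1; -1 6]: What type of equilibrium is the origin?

A = [[4,1],[-1,6]]; det(A-λI) = λ^2 - 10λ + 25.
repeated λ = 5 with a single eigenvector.

unstable improper node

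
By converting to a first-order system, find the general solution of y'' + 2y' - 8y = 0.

y(t) = C_1e^(2t) + C_2e^(-4t)

Let x_1 = y, x_2 = y'. Then x_1' = x_2 and x_2' = 8x_1 - 2x_2.
A = [[0,1],[8,-2]]; det(A-λI) = λ^2 + 2λ - 8.
Eigenvalues λ = 2, -4 with eigenvectors (1,2), (1,-4).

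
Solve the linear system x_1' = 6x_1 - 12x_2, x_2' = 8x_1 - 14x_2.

Coefficient matrix A = [[6, -12], [8, -14]].
Characteristic polynomial det(A - λI) = λ^2 + 8λ + 12 = 0.
Eigenvalues λ = -6, -2.
For λ=-6: (A-λI) row 1 is [12, -12], so an eigenvector is (1, 1).
For λ=-2: (A-λI) row 1 is [8, -12], so an eigenvector is (-3, -2).
General solution: K_1e^(-6t)(1,1) + K_2e^(-2t)(-3,-2).

x_1(t) = K_1e^(-6t) - 3K_2e^(-2t), x_2(t) = K_1e^(-6t) - 2K_2e^(-2t)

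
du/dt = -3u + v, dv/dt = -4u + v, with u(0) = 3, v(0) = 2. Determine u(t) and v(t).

Coefficient matrix A = [[-3, 1], [-4, 1]].
Characteristic polynomial det(A - λI) = λ^2 + 2λ + 1 = 0.
Single eigenvalue λ = -1 with algebraic multiplicity 2.
Eigenvector v = (1,2); generalized eigenvector w with (A-λI)w=v is (1,3).
General solution: e^(-t)[K_1·v + K_2·(t·v + w)].
Applying u(0)=3, v(0)=2 gives K_1=7, K_2=-4.

u(t) = -4te^(-t) + 3e^(-t), v(t) = -8te^(-t) + 2e^(-t)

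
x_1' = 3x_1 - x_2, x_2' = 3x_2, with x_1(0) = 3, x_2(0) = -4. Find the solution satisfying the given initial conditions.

x_1(t) = 4te^(3t) + 3e^(3t), x_2(t) = -4e^(3t)

Coefficient matrix A = [[3, -1], [0, 3]].
Characteristic polynomial det(A - λI) = λ^2 - 6λ + 9 = 0.
Single eigenvalue λ = 3 with algebraic multiplicity 2.
Eigenvector v = (1,0); generalized eigenvector w with (A-λI)w=v is (1,-1).
General solution: e^(3t)[K_1·v + K_2·(t·v + w)].
Applying x_1(0)=3, x_2(0)=-4 gives K_1=-1, K_2=4.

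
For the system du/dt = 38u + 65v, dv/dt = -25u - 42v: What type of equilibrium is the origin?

A = [[38,65],[-25,-42]]; det(A-λI) = λ^2 + 4λ + 29.
λ = -2 ± 5i: negative real part.

stable spiral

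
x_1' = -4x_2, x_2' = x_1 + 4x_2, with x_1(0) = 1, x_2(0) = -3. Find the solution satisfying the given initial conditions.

Coefficient matrix A = [[0, -4], [1, 4]].
Characteristic polynomial det(A - λI) = λ^2 - 4λ + 4 = 0.
Single eigenvalue λ = 2 with algebraic multiplicity 2.
Eigenvector v = (-2,1); generalized eigenvector w with (A-λI)w=v is (3,-1).
General solution: e^(2t)[C_1·v + C_2·(t·v + w)].
Applying x_1(0)=1, x_2(0)=-3 gives C_1=-8, C_2=-5.

x_1(t) = 10te^(2t) + e^(2t), x_2(t) = -5te^(2t) - 3e^(2t)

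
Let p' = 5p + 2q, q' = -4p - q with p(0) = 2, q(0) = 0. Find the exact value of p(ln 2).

A = [[5,2],[-4,-1]]; eigenvalues λ = 3, 1.
Eigenvectors: (1,-1) for λ=3, (-1,2) for λ=1.
From the initial condition, c_1 = 4, c_2 = 2.
p(ln 2) = (4)(2^3)(1) + (2)(2^1)(-1) = 28.

28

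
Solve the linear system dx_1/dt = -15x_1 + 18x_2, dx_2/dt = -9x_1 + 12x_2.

Coefficient matrix A = [[-15, 18], [-9, 12]].
Characteristic polynomial det(A - λI) = λ^2 + 3λ - 18 = 0.
Eigenvalues λ = -6, 3.
For λ=-6: (A-λI) row 1 is [-9, 18], so an eigenvector is (-2, -1).
For λ=3: (A-λI) row 1 is [-18, 18], so an eigenvector is (-1, -1).
General solution: c_1e^(-6t)(-2,-1) + c_2e^(3t)(-1,-1).

x_1(t) = -2c_1e^(-6t) - c_2e^(3t), x_2(t) = -c_1e^(-6t) - c_2e^(3t)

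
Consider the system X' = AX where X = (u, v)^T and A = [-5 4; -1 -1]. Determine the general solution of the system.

Coefficient matrix A = [[-5, 4], [-1, -1]].
Characteristic polynomial det(A - λI) = λ^2 + 6λ + 9 = 0.
Single eigenvalue λ = -3 with algebraic multiplicity 2.
Eigenvector v = (-2,-1); generalized eigenvector w with (A-λI)w=v is (-3,-2).
General solution: e^(-3t)[K_1·v + K_2·(t·v + w)].

u(t) = -2K_1e^(-3t) - 2K_2te^(-3t) - 3K_2e^(-3t), v(t) = -K_1e^(-3t) - K_2te^(-3t) - 2K_2e^(-3t)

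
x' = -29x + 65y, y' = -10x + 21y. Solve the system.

x(t) = -2K_1e^(-4t)sin(5t) + 3K_1e^(-4t)cos(5t) + 3K_2e^(-4t)sin(5t) + 2K_2e^(-4t)cos(5t), y(t) = -K_1e^(-4t)sin(5t) + K_1e^(-4t)cos(5t) + K_2e^(-4t)sin(5t) + K_2e^(-4t)cos(5t)

Coefficient matrix A = [[-29, 65], [-10, 21]].
Characteristic polynomial det(A - λI) = λ^2 + 8λ + 41 = 0.
Eigenvalues λ = -4 ± 5i (complex conjugate pair).
For λ=-4+5i: an eigenvector is (3,1) - i(-2,-1) = (3 + 2i, 1 + i).
A real fundamental pair from Re and Im of e^((-4+5i)t)v: X_1 = e^(-4t)(cos(5t)·(3,1) + sin(5t)·(-2,-1)), X_2 = e^(-4t)(sin(5t)·(3,1) - cos(5t)·(-2,-1)).
General solution: K_1X_1 + K_2X_2.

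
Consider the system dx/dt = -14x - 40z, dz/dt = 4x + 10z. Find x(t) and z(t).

x(t) = c_1e^(-2t)sin(4t) + 3c_1e^(-2t)cos(4t) + 3c_2e^(-2t)sin(4t) - c_2e^(-2t)cos(4t), z(t) = -c_1e^(-2t)cos(4t) - c_2e^(-2t)sin(4t)

Coefficient matrix A = [[-14, -40], [4, 10]].
Characteristic polynomial det(A - λI) = λ^2 + 4λ + 20 = 0.
Eigenvalues λ = -2 ± 4i (complex conjugate pair).
For λ=-2+4i: an eigenvector is (3,-1) - i(1,0) = (3 - i, -1).
A real fundamental pair from Re and Im of e^((-2+4i)t)v: X_1 = e^(-2t)(cos(4t)·(3,-1) + sin(4t)·(1,0)), X_2 = e^(-2t)(sin(4t)·(3,-1) - cos(4t)·(1,0)).
General solution: c_1X_1 + c_2X_2.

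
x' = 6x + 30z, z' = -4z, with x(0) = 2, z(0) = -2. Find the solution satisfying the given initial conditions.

x(t) = -4e^(6t) + 6e^(-4t), z(t) = -2e^(-4t)

Coefficient matrix A = [[6, 30], [0, -4]].
Characteristic polynomial det(A - λI) = λ^2 - 2λ - 24 = 0.
Eigenvalues λ = -4, 6.
For λ=-4: (A-λI) row 1 is [10, 30], so an eigenvector is (3, -1).
For λ=6: (A-λI) row 1 is [0, 30], so an eigenvector is (1, 0).
General solution: C_1e^(-4t)(3,-1) + C_2e^(6t)(1,0).
Applying x(0)=2, z(0)=-2 gives C_1=2, C_2=-4.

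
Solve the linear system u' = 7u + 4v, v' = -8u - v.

u(t) = K_1e^(3t)cos(4t) + K_2e^(3t)sin(4t), v(t) = -K_1e^(3t)sin(4t) - K_1e^(3t)cos(4t) - K_2e^(3t)sin(4t) + K_2e^(3t)cos(4t)

Coefficient matrix A = [[7, 4], [-8, -1]].
Characteristic polynomial det(A - λI) = λ^2 - 6λ + 25 = 0.
Eigenvalues λ = 3 ± 4i (complex conjugate pair).
For λ=3+4i: an eigenvector is (1,-1) - i(0,-1) = (1, -1 + i).
A real fundamental pair from Re and Im of e^((3+4i)t)v: X_1 = e^(3t)(cos(4t)·(1,-1) + sin(4t)·(0,-1)), X_2 = e^(3t)(sin(4t)·(1,-1) - cos(4t)·(0,-1)).
General solution: K_1X_1 + K_2X_2.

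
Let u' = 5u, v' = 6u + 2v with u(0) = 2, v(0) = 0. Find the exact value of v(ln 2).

A = [[5,0],[6,2]]; eigenvalues λ = 2, 5.
Eigenvectors: (0,-1) for λ=2, (1,2) for λ=5.
From the initial condition, c_1 = 4, c_2 = 2.
v(ln 2) = (4)(2^2)(-1) + (2)(2^5)(2) = 112.

112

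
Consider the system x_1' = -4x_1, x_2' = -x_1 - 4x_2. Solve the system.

Coefficient matrix A = [[-4, 0], [-1, -4]].
Characteristic polynomial det(A - λI) = λ^2 + 8λ + 16 = 0.
Single eigenvalue λ = -4 with algebraic multiplicity 2.
Eigenvector v = (0,-1); generalized eigenvector w with (A-λI)w=v is (1,-3).
General solution: e^(-4t)[c_1·v + c_2·(t·v + w)].

x_1(t) = c_2e^(-4t), x_2(t) = -c_1e^(-4t) - c_2te^(-4t) - 3c_2e^(-4t)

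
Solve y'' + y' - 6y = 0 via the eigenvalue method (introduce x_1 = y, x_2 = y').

y(t) = K_1e^(2t) + K_2e^(-3t)

Let x_1 = y, x_2 = y'. Then x_1' = x_2 and x_2' = 6x_1 - x_2.
A = [[0,1],[6,-1]]; det(A-λI) = λ^2 + λ - 6.
Eigenvalues λ = 2, -3 with eigenvectors (1,2), (1,-3).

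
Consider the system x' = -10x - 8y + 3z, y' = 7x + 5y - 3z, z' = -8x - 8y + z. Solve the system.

Coefficient matrix A = [[-10, -8, 3], [7, 5, -3], [-8, -8, 1]].
det(A - λI) = 0 gives eigenvalues λ = -2, -3, 1.
For λ=-2: eigenvector (1,-1,0).
For λ=-3: eigenvector (2,-1,2).
For λ=1: eigenvector (1,-1,1).
General solution: K_1e^(-2t)(1,-1,0) + K_2e^(-3t)(2,-1,2) + K_3e^(t)(1,-1,1).

x(t) = K_1e^(-2t) + 2K_2e^(-3t) + K_3e^(t), y(t) = -K_1e^(-2t) - K_2e^(-3t) - K_3e^(t), z(t) = 2K_2e^(-3t) + K_3e^(t)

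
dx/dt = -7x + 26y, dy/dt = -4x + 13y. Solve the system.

x(t) = 3c_1e^(3t)sin(2t) + 2c_1e^(3t)cos(2t) + 2c_2e^(3t)sin(2t) - 3c_2e^(3t)cos(2t), y(t) = c_1e^(3t)sin(2t) + c_1e^(3t)cos(2t) + c_2e^(3t)sin(2t) - c_2e^(3t)cos(2t)

Coefficient matrix A = [[-7, 26], [-4, 13]].
Characteristic polynomial det(A - λI) = λ^2 - 6λ + 13 = 0.
Eigenvalues λ = 3 ± 2i (complex conjugate pair).
For λ=3+2i: an eigenvector is (2,1) - i(3,1) = (2 - 3i, 1 - i).
A real fundamental pair from Re and Im of e^((3+2i)t)v: X_1 = e^(3t)(cos(2t)·(2,1) + sin(2t)·(3,1)), X_2 = e^(3t)(sin(2t)·(2,1) - cos(2t)·(3,1)).
General solution: c_1X_1 + c_2X_2.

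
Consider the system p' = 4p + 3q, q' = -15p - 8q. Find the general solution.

p(t) = c_1e^(-2t)sin(3t) - c_2e^(-2t)cos(3t), q(t) = -2c_1e^(-2t)sin(3t) + c_1e^(-2t)cos(3t) + c_2e^(-2t)sin(3t) + 2c_2e^(-2t)cos(3t)

Coefficient matrix A = [[4, 3], [-15, -8]].
Characteristic polynomial det(A - λI) = λ^2 + 4λ + 13 = 0.
Eigenvalues λ = -2 ± 3i (complex conjugate pair).
For λ=-2+3i: an eigenvector is (0,1) - i(1,-2) = (0 - i, 1 + 2i).
A real fundamental pair from Re and Im of e^((-2+3i)t)v: X_1 = e^(-2t)(cos(3t)·(0,1) + sin(3t)·(1,-2)), X_2 = e^(-2t)(sin(3t)·(0,1) - cos(3t)·(1,-2)).
General solution: c_1X_1 + c_2X_2.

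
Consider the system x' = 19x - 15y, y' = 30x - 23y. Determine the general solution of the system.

x(t) = -2C_1e^(-2t)sin(3t) - C_1e^(-2t)cos(3t) - C_2e^(-2t)sin(3t) + 2C_2e^(-2t)cos(3t), y(t) = -3C_1e^(-2t)sin(3t) - C_1e^(-2t)cos(3t) - C_2e^(-2t)sin(3t) + 3C_2e^(-2t)cos(3t)

Coefficient matrix A = [[19, -15], [30, -23]].
Characteristic polynomial det(A - λI) = λ^2 + 4λ + 13 = 0.
Eigenvalues λ = -2 ± 3i (complex conjugate pair).
For λ=-2+3i: an eigenvector is (-1,-1) - i(-2,-3) = (-1 + 2i, -1 + 3i).
A real fundamental pair from Re and Im of e^((-2+3i)t)v: X_1 = e^(-2t)(cos(3t)·(-1,-1) + sin(3t)·(-2,-3)), X_2 = e^(-2t)(sin(3t)·(-1,-1) - cos(3t)·(-2,-3)).
General solution: C_1X_1 + C_2X_2.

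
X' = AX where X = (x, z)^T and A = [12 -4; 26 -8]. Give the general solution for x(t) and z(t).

x(t) = K_1e^(2t)sin(2t) + K_1e^(2t)cos(2t) + K_2e^(2t)sin(2t) - K_2e^(2t)cos(2t), z(t) = 3K_1e^(2t)sin(2t) + 2K_1e^(2t)cos(2t) + 2K_2e^(2t)sin(2t) - 3K_2e^(2t)cos(2t)

Coefficient matrix A = [[12, -4], [26, -8]].
Characteristic polynomial det(A - λI) = λ^2 - 4λ + 8 = 0.
Eigenvalues λ = 2 ± 2i (complex conjugate pair).
For λ=2+2i: an eigenvector is (1,2) - i(1,3) = (1 - i, 2 - 3i).
A real fundamental pair from Re and Im of e^((2+2i)t)v: X_1 = e^(2t)(cos(2t)·(1,2) + sin(2t)·(1,3)), X_2 = e^(2t)(sin(2t)·(1,2) - cos(2t)·(1,3)).
General solution: K_1X_1 + K_2X_2.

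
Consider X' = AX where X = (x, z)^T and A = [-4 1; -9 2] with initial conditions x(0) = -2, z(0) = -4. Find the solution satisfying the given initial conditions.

Coefficient matrix A = [[-4, 1], [-9, 2]].
Characteristic polynomial det(A - λI) = λ^2 + 2λ + 1 = 0.
Single eigenvalue λ = -1 with algebraic multiplicity 2.
Eigenvector v = (-1,-3); generalized eigenvector w with (A-λI)w=v is (1,2).
General solution: e^(-t)[C_1·v + C_2·(t·v + w)].
Applying x(0)=-2, z(0)=-4 gives C_1=0, C_2=-2.

x(t) = 2te^(-t) - 2e^(-t), z(t) = 6te^(-t) - 4e^(-t)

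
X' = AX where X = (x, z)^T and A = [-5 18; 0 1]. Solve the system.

x(t) = C_1e^(-5t) + 3C_2e^(t), z(t) = C_2e^(t)

Coefficient matrix A = [[-5, 18], [0, 1]].
Characteristic polynomial det(A - λI) = λ^2 + 4λ - 5 = 0.
Eigenvalues λ = -5, 1.
For λ=-5: (A-λI) row 1 is [0, 18], so an eigenvector is (1, 0).
For λ=1: (A-λI) row 1 is [-6, 18], so an eigenvector is (3, 1).
General solution: C_1e^(-5t)(1,0) + C_2e^(t)(3,1).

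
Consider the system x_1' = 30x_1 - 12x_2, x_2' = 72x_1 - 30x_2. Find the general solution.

x_1(t) = K_1e^(6t) - K_2e^(-6t), x_2(t) = 2K_1e^(6t) - 3K_2e^(-6t)

Coefficient matrix A = [[30, -12], [72, -30]].
Characteristic polynomial det(A - λI) = λ^2 - 36 = 0.
Eigenvalues λ = 6, -6.
For λ=6: (A-λI) row 1 is [24, -12], so an eigenvector is (1, 2).
For λ=-6: (A-λI) row 1 is [36, -12], so an eigenvector is (-1, -3).
General solution: K_1e^(6t)(1,2) + K_2e^(-6t)(-1,-3).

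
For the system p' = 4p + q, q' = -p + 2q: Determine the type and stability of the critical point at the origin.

A = [[4,1],[-1,2]]; det(A-λI) = λ^2 - 6λ + 9.
repeated λ = 3 with a single eigenvector.

unstable improper node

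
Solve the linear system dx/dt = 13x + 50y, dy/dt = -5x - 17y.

Coefficient matrix A = [[13, 50], [-5, -17]].
Characteristic polynomial det(A - λI) = λ^2 + 4λ + 29 = 0.
Eigenvalues λ = -2 ± 5i (complex conjugate pair).
For λ=-2+5i: an eigenvector is (-1,0) - i(-3,1) = (-1 + 3i, 0 - i).
A real fundamental pair from Re and Im of e^((-2+5i)t)v: X_1 = e^(-2t)(cos(5t)·(-1,0) + sin(5t)·(-3,1)), X_2 = e^(-2t)(sin(5t)·(-1,0) - cos(5t)·(-3,1)).
General solution: C_1X_1 + C_2X_2.

x(t) = -3C_1e^(-2t)sin(5t) - C_1e^(-2t)cos(5t) - C_2e^(-2t)sin(5t) + 3C_2e^(-2t)cos(5t), y(t) = C_1e^(-2t)sin(5t) - C_2e^(-2t)cos(5t)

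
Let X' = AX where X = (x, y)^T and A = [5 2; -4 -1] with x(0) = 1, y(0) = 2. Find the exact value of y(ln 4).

A = [[5,2],[-4,-1]]; eigenvalues λ = 3, 1.
Eigenvectors: (1,-1) for λ=3, (1,-2) for λ=1.
From the initial condition, c_1 = 4, c_2 = -3.
y(ln 4) = (4)(4^3)(-1) + (-3)(4^1)(-2) = -232.

-232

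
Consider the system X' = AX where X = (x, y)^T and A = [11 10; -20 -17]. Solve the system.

Coefficient matrix A = [[11, 10], [-20, -17]].
Characteristic polynomial det(A - λI) = λ^2 + 6λ + 13 = 0.
Eigenvalues λ = -3 ± 2i (complex conjugate pair).
For λ=-3+2i: an eigenvector is (-2,3) - i(1,-1) = (-2 - i, 3 + i).
A real fundamental pair from Re and Im of e^((-3+2i)t)v: X_1 = e^(-3t)(cos(2t)·(-2,3) + sin(2t)·(1,-1)), X_2 = e^(-3t)(sin(2t)·(-2,3) - cos(2t)·(1,-1)).
General solution: K_1X_1 + K_2X_2.

x(t) = K_1e^(-3t)sin(2t) - 2K_1e^(-3t)cos(2t) - 2K_2e^(-3t)sin(2t) - K_2e^(-3t)cos(2t), y(t) = -K_1e^(-3t)sin(2t) + 3K_1e^(-3t)cos(2t) + 3K_2e^(-3t)sin(2t) + K_2e^(-3t)cos(2t)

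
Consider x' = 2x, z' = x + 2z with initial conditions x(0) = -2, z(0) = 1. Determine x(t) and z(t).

x(t) = -2e^(2t), z(t) = -2te^(2t) + e^(2t)

Coefficient matrix A = [[2, 0], [1, 2]].
Characteristic polynomial det(A - λI) = λ^2 - 4λ + 4 = 0.
Single eigenvalue λ = 2 with algebraic multiplicity 2.
Eigenvector v = (0,-1); generalized eigenvector w with (A-λI)w=v is (-1,1).
General solution: e^(2t)[C_1·v + C_2·(t·v + w)].
Applying x(0)=-2, z(0)=1 gives C_1=1, C_2=2.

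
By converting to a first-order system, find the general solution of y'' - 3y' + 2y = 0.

Let x_1 = y, x_2 = y'. Then x_1' = x_2 and x_2' = -2x_1 + 3x_2.
A = [[0,1],[-2,3]]; det(A-λI) = λ^2 - 3λ + 2.
Eigenvalues λ = 2, 1 with eigenvectors (1,2), (1,1).

y(t) = C_1e^(2t) + C_2e^(t)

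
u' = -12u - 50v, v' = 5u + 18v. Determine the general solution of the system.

Coefficient matrix A = [[-12, -50], [5, 18]].
Characteristic polynomial det(A - λI) = λ^2 - 6λ + 34 = 0.
Eigenvalues λ = 3 ± 5i (complex conjugate pair).
For λ=3+5i: an eigenvector is (1,0) - i(-3,1) = (1 + 3i, 0 - i).
A real fundamental pair from Re and Im of e^((3+5i)t)v: X_1 = e^(3t)(cos(5t)·(1,0) + sin(5t)·(-3,1)), X_2 = e^(3t)(sin(5t)·(1,0) - cos(5t)·(-3,1)).
General solution: C_1X_1 + C_2X_2.

u(t) = -3C_1e^(3t)sin(5t) + C_1e^(3t)cos(5t) + C_2e^(3t)sin(5t) + 3C_2e^(3t)cos(5t), v(t) = C_1e^(3t)sin(5t) - C_2e^(3t)cos(5t)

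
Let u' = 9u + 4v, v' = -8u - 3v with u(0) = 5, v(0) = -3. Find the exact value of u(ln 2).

A = [[9,4],[-8,-3]]; eigenvalues λ = 1, 5.
Eigenvectors: (-1,2) for λ=1, (1,-1) for λ=5.
From the initial condition, c_1 = 2, c_2 = 7.
u(ln 2) = (2)(2^1)(-1) + (7)(2^5)(1) = 220.

220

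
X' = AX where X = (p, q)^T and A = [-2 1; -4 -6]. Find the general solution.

p(t) = -C_1e^(-4t) - C_2te^(-4t) + C_2e^(-4t), q(t) = 2C_1e^(-4t) + 2C_2te^(-4t) - 3C_2e^(-4t)

Coefficient matrix A = [[-2, 1], [-4, -6]].
Characteristic polynomial det(A - λI) = λ^2 + 8λ + 16 = 0.
Single eigenvalue λ = -4 with algebraic multiplicity 2.
Eigenvector v = (-1,2); generalized eigenvector w with (A-λI)w=v is (1,-3).
General solution: e^(-4t)[C_1·v + C_2·(t·v + w)].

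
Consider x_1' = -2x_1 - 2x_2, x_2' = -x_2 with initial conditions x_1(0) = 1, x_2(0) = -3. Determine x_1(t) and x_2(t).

x_1(t) = 6e^(-t) - 5e^(-2t), x_2(t) = -3e^(-t)

Coefficient matrix A = [[-2, -2], [0, -1]].
Characteristic polynomial det(A - λI) = λ^2 + 3λ + 2 = 0.
Eigenvalues λ = -1, -2.
For λ=-1: (A-λI) row 1 is [-1, -2], so an eigenvector is (2, -1).
For λ=-2: (A-λI) row 1 is [0, -2], so an eigenvector is (-1, 0).
General solution: C_1e^(-t)(2,-1) + C_2e^(-2t)(-1,0).
Applying x_1(0)=1, x_2(0)=-3 gives C_1=3, C_2=5.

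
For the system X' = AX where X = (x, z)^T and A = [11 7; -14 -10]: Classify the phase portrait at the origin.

saddle

A = [[11,7],[-14,-10]]; det(A-λI) = λ^2 - λ - 12.
λ = -3, 4: opposite signs.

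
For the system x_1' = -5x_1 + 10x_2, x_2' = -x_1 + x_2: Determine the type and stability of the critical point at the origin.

A = [[-5,10],[-1,1]]; det(A-λI) = λ^2 + 4λ + 5.
λ = -2 ± i: negative real part.

stable spiral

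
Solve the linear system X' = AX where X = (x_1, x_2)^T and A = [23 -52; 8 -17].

Coefficient matrix A = [[23, -52], [8, -17]].
Characteristic polynomial det(A - λI) = λ^2 - 6λ + 25 = 0.
Eigenvalues λ = 3 ± 4i (complex conjugate pair).
For λ=3+4i: an eigenvector is (3,1) - i(2,1) = (3 - 2i, 1 - i).
A real fundamental pair from Re and Im of e^((3+4i)t)v: X_1 = e^(3t)(cos(4t)·(3,1) + sin(4t)·(2,1)), X_2 = e^(3t)(sin(4t)·(3,1) - cos(4t)·(2,1)).
General solution: K_1X_1 + K_2X_2.

x_1(t) = 2K_1e^(3t)sin(4t) + 3K_1e^(3t)cos(4t) + 3K_2e^(3t)sin(4t) - 2K_2e^(3t)cos(4t), x_2(t) = K_1e^(3t)sin(4t) + K_1e^(3t)cos(4t) + K_2e^(3t)sin(4t) - K_2e^(3t)cos(4t)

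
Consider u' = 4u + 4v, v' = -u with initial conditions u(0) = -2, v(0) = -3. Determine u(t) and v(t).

u(t) = -16te^(2t) - 2e^(2t), v(t) = 8te^(2t) - 3e^(2t)

Coefficient matrix A = [[4, 4], [-1, 0]].
Characteristic polynomial det(A - λI) = λ^2 - 4λ + 4 = 0.
Single eigenvalue λ = 2 with algebraic multiplicity 2.
Eigenvector v = (-2,1); generalized eigenvector w with (A-λI)w=v is (-1,0).
General solution: e^(2t)[C_1·v + C_2·(t·v + w)].
Applying u(0)=-2, v(0)=-3 gives C_1=-3, C_2=8.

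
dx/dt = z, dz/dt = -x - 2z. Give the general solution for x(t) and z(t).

x(t) = C_1e^(-t) + C_2te^(-t) - 2C_2e^(-t), z(t) = -C_1e^(-t) - C_2te^(-t) + 3C_2e^(-t)

Coefficient matrix A = [[0, 1], [-1, -2]].
Characteristic polynomial det(A - λI) = λ^2 + 2λ + 1 = 0.
Single eigenvalue λ = -1 with algebraic multiplicity 2.
Eigenvector v = (1,-1); generalized eigenvector w with (A-λI)w=v is (-2,3).
General solution: e^(-t)[C_1·v + C_2·(t·v + w)].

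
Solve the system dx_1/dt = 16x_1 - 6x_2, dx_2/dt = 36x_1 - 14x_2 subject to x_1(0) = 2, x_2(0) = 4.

x_1(t) = 2e^(4t), x_2(t) = 4e^(4t)

Coefficient matrix A = [[16, -6], [36, -14]].
Characteristic polynomial det(A - λI) = λ^2 - 2λ - 8 = 0.
Eigenvalues λ = -2, 4.
For λ=-2: (A-λI) row 1 is [18, -6], so an eigenvector is (-1, -3).
For λ=4: (A-λI) row 1 is [12, -6], so an eigenvector is (-1, -2).
General solution: K_1e^(-2t)(-1,-3) + K_2e^(4t)(-1,-2).
Applying x_1(0)=2, x_2(0)=4 gives K_1=0, K_2=-2.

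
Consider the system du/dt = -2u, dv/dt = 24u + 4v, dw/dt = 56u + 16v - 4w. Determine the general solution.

u(t) = c_1e^(-2t), v(t) = -4c_1e^(-2t) + c_2e^(4t), w(t) = -4c_1e^(-2t) + 2c_2e^(4t) + c_3e^(-4t)

Coefficient matrix A = [[-2, 0, 0], [24, 4, 0], [56, 16, -4]].
det(A - λI) = 0 gives eigenvalues λ = -2, 4, -4.
For λ=-2: eigenvector (1,-4,-4).
For λ=4: eigenvector (0,1,2).
For λ=-4: eigenvector (0,0,1).
General solution: c_1e^(-2t)(1,-4,-4) + c_2e^(4t)(0,1,2) + c_3e^(-4t)(0,0,1).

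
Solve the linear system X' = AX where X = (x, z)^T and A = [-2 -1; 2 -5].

x(t) = -C_1e^(-3t) + C_2e^(-4t), z(t) = -C_1e^(-3t) + 2C_2e^(-4t)

Coefficient matrix A = [[-2, -1], [2, -5]].
Characteristic polynomial det(A - λI) = λ^2 + 7λ + 12 = 0.
Eigenvalues λ = -3, -4.
For λ=-3: (A-λI) row 1 is [1, -1], so an eigenvector is (-1, -1).
For λ=-4: (A-λI) row 1 is [2, -1], so an eigenvector is (1, 2).
General solution: C_1e^(-3t)(-1,-1) + C_2e^(-4t)(1,2).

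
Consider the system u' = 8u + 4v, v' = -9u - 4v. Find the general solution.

u(t) = 2K_1e^(2t) + 2K_2te^(2t) + K_2e^(2t), v(t) = -3K_1e^(2t) - 3K_2te^(2t) - K_2e^(2t)

Coefficient matrix A = [[8, 4], [-9, -4]].
Characteristic polynomial det(A - λI) = λ^2 - 4λ + 4 = 0.
Single eigenvalue λ = 2 with algebraic multiplicity 2.
Eigenvector v = (2,-3); generalized eigenvector w with (A-λI)w=v is (1,-1).
General solution: e^(2t)[K_1·v + K_2·(t·v + w)].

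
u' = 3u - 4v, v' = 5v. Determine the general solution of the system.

u(t) = -2K_1e^(5t) + K_2e^(3t), v(t) = K_1e^(5t)

Coefficient matrix A = [[3, -4], [0, 5]].
Characteristic polynomial det(A - λI) = λ^2 - 8λ + 15 = 0.
Eigenvalues λ = 5, 3.
For λ=5: (A-λI) row 1 is [-2, -4], so an eigenvector is (-2, 1).
For λ=3: (A-λI) row 1 is [0, -4], so an eigenvector is (1, 0).
General solution: K_1e^(5t)(-2,1) + K_2e^(3t)(1,0).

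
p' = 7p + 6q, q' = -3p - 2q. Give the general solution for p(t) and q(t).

p(t) = 2K_1e^(4t) + K_2e^(t), q(t) = -K_1e^(4t) - K_2e^(t)

Coefficient matrix A = [[7, 6], [-3, -2]].
Characteristic polynomial det(A - λI) = λ^2 - 5λ + 4 = 0.
Eigenvalues λ = 4, 1.
For λ=4: (A-λI) row 1 is [3, 6], so an eigenvector is (2, -1).
For λ=1: (A-λI) row 1 is [6, 6], so an eigenvector is (1, -1).
General solution: K_1e^(4t)(2,-1) + K_2e^(t)(1,-1).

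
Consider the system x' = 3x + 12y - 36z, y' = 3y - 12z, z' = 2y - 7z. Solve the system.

Coefficient matrix A = [[3, 12, -36], [0, 3, -12], [0, 2, -7]].
det(A - λI) = 0 gives eigenvalues λ = 3, -1, -3.
For λ=3: eigenvector (1,0,0).
For λ=-1: eigenvector (0,3,1).
For λ=-3: eigenvector (2,2,1).
General solution: C_1e^(3t)(1,0,0) + C_2e^(-t)(0,3,1) + C_3e^(-3t)(2,2,1).

x(t) = C_1e^(3t) + 2C_3e^(-3t), y(t) = 3C_2e^(-t) + 2C_3e^(-3t), z(t) = C_2e^(-t) + C_3e^(-3t)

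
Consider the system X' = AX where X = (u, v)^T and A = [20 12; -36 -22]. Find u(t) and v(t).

Coefficient matrix A = [[20, 12], [-36, -22]].
Characteristic polynomial det(A - λI) = λ^2 + 2λ - 8 = 0.
Eigenvalues λ = -4, 2.
For λ=-4: (A-λI) row 1 is [24, 12], so an eigenvector is (1, -2).
For λ=2: (A-λI) row 1 is [18, 12], so an eigenvector is (-2, 3).
General solution: K_1e^(-4t)(1,-2) + K_2e^(2t)(-2,3).

u(t) = K_1e^(-4t) - 2K_2e^(2t), v(t) = -2K_1e^(-4t) + 3K_2e^(2t)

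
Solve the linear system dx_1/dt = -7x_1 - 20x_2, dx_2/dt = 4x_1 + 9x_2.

Coefficient matrix A = [[-7, -20], [4, 9]].
Characteristic polynomial det(A - λI) = λ^2 - 2λ + 17 = 0.
Eigenvalues λ = 1 ± 4i (complex conjugate pair).
For λ=1+4i: an eigenvector is (2,-1) - i(1,0) = (2 - i, -1).
A real fundamental pair from Re and Im of e^((1+4i)t)v: X_1 = e^(t)(cos(4t)·(2,-1) + sin(4t)·(1,0)), X_2 = e^(t)(sin(4t)·(2,-1) - cos(4t)·(1,0)).
General solution: C_1X_1 + C_2X_2.

x_1(t) = C_1e^(t)sin(4t) + 2C_1e^(t)cos(4t) + 2C_2e^(t)sin(4t) - C_2e^(t)cos(4t), x_2(t) = -C_1e^(t)cos(4t) - C_2e^(t)sin(4t)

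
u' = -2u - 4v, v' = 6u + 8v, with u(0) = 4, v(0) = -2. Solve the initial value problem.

Coefficient matrix A = [[-2, -4], [6, 8]].
Characteristic polynomial det(A - λI) = λ^2 - 6λ + 8 = 0.
Eigenvalues λ = 4, 2.
For λ=4: (A-λI) row 1 is [-6, -4], so an eigenvector is (-2, 3).
For λ=2: (A-λI) row 1 is [-4, -4], so an eigenvector is (-1, 1).
General solution: C_1e^(4t)(-2,3) + C_2e^(2t)(-1,1).
Applying u(0)=4, v(0)=-2 gives C_1=2, C_2=-8.

u(t) = -4e^(4t) + 8e^(2t), v(t) = 6e^(4t) - 8e^(2t)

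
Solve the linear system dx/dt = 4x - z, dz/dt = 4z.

x(t) = -C_1e^(4t) - C_2te^(4t) - C_2e^(4t), z(t) = C_2e^(4t)

Coefficient matrix A = [[4, -1], [0, 4]].
Characteristic polynomial det(A - λI) = λ^2 - 8λ + 16 = 0.
Single eigenvalue λ = 4 with algebraic multiplicity 2.
Eigenvector v = (-1,0); generalized eigenvector w with (A-λI)w=v is (-1,1).
General solution: e^(4t)[C_1·v + C_2·(t·v + w)].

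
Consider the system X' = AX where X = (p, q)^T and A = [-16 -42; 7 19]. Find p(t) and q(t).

p(t) = 3K_1e^(-2t) + 2K_2e^(5t), q(t) = -K_1e^(-2t) - K_2e^(5t)

Coefficient matrix A = [[-16, -42], [7, 19]].
Characteristic polynomial det(A - λI) = λ^2 - 3λ - 10 = 0.
Eigenvalues λ = -2, 5.
For λ=-2: (A-λI) row 1 is [-14, -42], so an eigenvector is (3, -1).
For λ=5: (A-λI) row 1 is [-21, -42], so an eigenvector is (2, -1).
General solution: K_1e^(-2t)(3,-1) + K_2e^(5t)(2,-1).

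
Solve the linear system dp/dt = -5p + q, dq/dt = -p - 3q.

Coefficient matrix A = [[-5, 1], [-1, -3]].
Characteristic polynomial det(A - λI) = λ^2 + 8λ + 16 = 0.
Single eigenvalue λ = -4 with algebraic multiplicity 2.
Eigenvector v = (1,1); generalized eigenvector w with (A-λI)w=v is (-2,-1).
General solution: e^(-4t)[C_1·v + C_2·(t·v + w)].

p(t) = C_1e^(-4t) + C_2te^(-4t) - 2C_2e^(-4t), q(t) = C_1e^(-4t) + C_2te^(-4t) - C_2e^(-4t)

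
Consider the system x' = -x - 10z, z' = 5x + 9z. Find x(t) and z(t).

Coefficient matrix A = [[-1, -10], [5, 9]].
Characteristic polynomial det(A - λI) = λ^2 - 8λ + 41 = 0.
Eigenvalues λ = 4 ± 5i (complex conjugate pair).
For λ=4+5i: an eigenvector is (-1,0) - i(1,-1) = (-1 - i, 0 + i).
A real fundamental pair from Re and Im of e^((4+5i)t)v: X_1 = e^(4t)(cos(5t)·(-1,0) + sin(5t)·(1,-1)), X_2 = e^(4t)(sin(5t)·(-1,0) - cos(5t)·(1,-1)).
General solution: c_1X_1 + c_2X_2.

x(t) = c_1e^(4t)sin(5t) - c_1e^(4t)cos(5t) - c_2e^(4t)sin(5t) - c_2e^(4t)cos(5t), z(t) = -c_1e^(4t)sin(5t) + c_2e^(4t)cos(5t)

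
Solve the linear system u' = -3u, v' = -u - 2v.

Coefficient matrix A = [[-3, 0], [-1, -2]].
Characteristic polynomial det(A - λI) = λ^2 + 5λ + 6 = 0.
Eigenvalues λ = -3, -2.
For λ=-3: (A-λI) row 2 is [-1, 1], so an eigenvector is (-1, -1).
For λ=-2: (A-λI) row 1 is [-1, 0], so an eigenvector is (0, 1).
General solution: c_1e^(-3t)(-1,-1) + c_2e^(-2t)(0,1).

u(t) = -c_1e^(-3t), v(t) = -c_1e^(-3t) + c_2e^(-2t)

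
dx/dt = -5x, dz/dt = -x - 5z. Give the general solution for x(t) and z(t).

Coefficient matrix A = [[-5, 0], [-1, -5]].
Characteristic polynomial det(A - λI) = λ^2 + 10λ + 25 = 0.
Single eigenvalue λ = -5 with algebraic multiplicity 2.
Eigenvector v = (0,1); generalized eigenvector w with (A-λI)w=v is (-1,0).
General solution: e^(-5t)[C_1·v + C_2·(t·v + w)].

x(t) = -C_2e^(-5t), z(t) = C_1e^(-5t) + C_2te^(-5t)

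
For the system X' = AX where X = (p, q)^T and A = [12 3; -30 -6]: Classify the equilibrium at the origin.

A = [[12,3],[-30,-6]]; det(A-λI) = λ^2 - 6λ + 18.
λ = 3 ± 3i: positive real part.

unstable spiral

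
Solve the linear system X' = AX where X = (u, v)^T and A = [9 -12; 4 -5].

Coefficient matrix A = [[9, -12], [4, -5]].
Characteristic polynomial det(A - λI) = λ^2 - 4λ + 3 = 0.
Eigenvalues λ = 1, 3.
For λ=1: (A-λI) row 1 is [8, -12], so an eigenvector is (3, 2).
For λ=3: (A-λI) row 1 is [6, -12], so an eigenvector is (-2, -1).
General solution: c_1e^(t)(3,2) + c_2e^(3t)(-2,-1).

u(t) = 3c_1e^(t) - 2c_2e^(3t), v(t) = 2c_1e^(t) - c_2e^(3t)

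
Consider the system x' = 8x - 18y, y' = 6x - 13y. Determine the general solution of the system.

x(t) = -3K_1e^(-4t) + 2K_2e^(-t), y(t) = -2K_1e^(-4t) + K_2e^(-t)

Coefficient matrix A = [[8, -18], [6, -13]].
Characteristic polynomial det(A - λI) = λ^2 + 5λ + 4 = 0.
Eigenvalues λ = -4, -1.
For λ=-4: (A-λI) row 1 is [12, -18], so an eigenvector is (-3, -2).
For λ=-1: (A-λI) row 1 is [9, -18], so an eigenvector is (2, 1).
General solution: K_1e^(-4t)(-3,-2) + K_2e^(-t)(2,1).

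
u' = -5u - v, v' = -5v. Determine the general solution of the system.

u(t) = c_1e^(-5t) + c_2te^(-5t) + 3c_2e^(-5t), v(t) = -c_2e^(-5t)

Coefficient matrix A = [[-5, -1], [0, -5]].
Characteristic polynomial det(A - λI) = λ^2 + 10λ + 25 = 0.
Single eigenvalue λ = -5 with algebraic multiplicity 2.
Eigenvector v = (1,0); generalized eigenvector w with (A-λI)w=v is (3,-1).
General solution: e^(-5t)[c_1·v + c_2·(t·v + w)].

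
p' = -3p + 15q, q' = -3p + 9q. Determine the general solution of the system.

Coefficient matrix A = [[-3, 15], [-3, 9]].
Characteristic polynomial det(A - λI) = λ^2 - 6λ + 18 = 0.
Eigenvalues λ = 3 ± 3i (complex conjugate pair).
For λ=3+3i: an eigenvector is (-2,-1) - i(-1,0) = (-2 + i, -1).
A real fundamental pair from Re and Im of e^((3+3i)t)v: X_1 = e^(3t)(cos(3t)·(-2,-1) + sin(3t)·(-1,0)), X_2 = e^(3t)(sin(3t)·(-2,-1) - cos(3t)·(-1,0)).
General solution: C_1X_1 + C_2X_2.

p(t) = -C_1e^(3t)sin(3t) - 2C_1e^(3t)cos(3t) - 2C_2e^(3t)sin(3t) + C_2e^(3t)cos(3t), q(t) = -C_1e^(3t)cos(3t) - C_2e^(3t)sin(3t)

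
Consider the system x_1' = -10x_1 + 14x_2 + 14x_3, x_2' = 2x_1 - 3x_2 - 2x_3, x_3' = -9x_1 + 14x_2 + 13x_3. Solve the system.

Coefficient matrix A = [[-10, 14, 14], [2, -3, -2], [-9, 14, 13]].
det(A - λI) = 0 gives eigenvalues λ = -3, -1, 4.
For λ=-3: eigenvector (2,-1,2).
For λ=-1: eigenvector (0,1,-1).
For λ=4: eigenvector (1,0,1).
General solution: K_1e^(-3t)(2,-1,2) + K_2e^(-t)(0,1,-1) + K_3e^(4t)(1,0,1).

x_1(t) = 2K_1e^(-3t) + K_3e^(4t), x_2(t) = -K_1e^(-3t) + K_2e^(-t), x_3(t) = 2K_1e^(-3t) - K_2e^(-t) + K_3e^(4t)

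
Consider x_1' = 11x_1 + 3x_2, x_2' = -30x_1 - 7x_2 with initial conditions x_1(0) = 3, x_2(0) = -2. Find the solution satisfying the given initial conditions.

Coefficient matrix A = [[11, 3], [-30, -7]].
Characteristic polynomial det(A - λI) = λ^2 - 4λ + 13 = 0.
Eigenvalues λ = 2 ± 3i (complex conjugate pair).
For λ=2+3i: an eigenvector is (0,1) - i(1,-3) = (0 - i, 1 + 3i).
A real fundamental pair from Re and Im of e^((2+3i)t)v: X_1 = e^(2t)(cos(3t)·(0,1) + sin(3t)·(1,-3)), X_2 = e^(2t)(sin(3t)·(0,1) - cos(3t)·(1,-3)).
General solution: c_1X_1 + c_2X_2.
Applying x_1(0)=3, x_2(0)=-2 gives c_1=7, c_2=-3.

x_1(t) = 7e^(2t)sin(3t) + 3e^(2t)cos(3t), x_2(t) = -24e^(2t)sin(3t) - 2e^(2t)cos(3t)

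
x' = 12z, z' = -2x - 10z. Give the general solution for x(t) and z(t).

x(t) = -2K_1e^(-6t) + 3K_2e^(-4t), z(t) = K_1e^(-6t) - K_2e^(-4t)

Coefficient matrix A = [[0, 12], [-2, -10]].
Characteristic polynomial det(A - λI) = λ^2 + 10λ + 24 = 0.
Eigenvalues λ = -6, -4.
For λ=-6: (A-λI) row 1 is [6, 12], so an eigenvector is (-2, 1).
For λ=-4: (A-λI) row 1 is [4, 12], so an eigenvector is (3, -1).
General solution: K_1e^(-6t)(-2,1) + K_2e^(-4t)(3,-1).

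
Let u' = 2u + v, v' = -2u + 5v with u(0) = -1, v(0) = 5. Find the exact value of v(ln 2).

A = [[2,1],[-2,5]]; eigenvalues λ = 4, 3.
Eigenvectors: (1,2) for λ=4, (-1,-1) for λ=3.
From the initial condition, c_1 = 6, c_2 = 7.
v(ln 2) = (6)(2^4)(2) + (7)(2^3)(-1) = 136.

136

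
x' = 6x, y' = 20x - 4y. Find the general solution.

x(t) = K_2e^(6t), y(t) = -K_1e^(-4t) + 2K_2e^(6t)

Coefficient matrix A = [[6, 0], [20, -4]].
Characteristic polynomial det(A - λI) = λ^2 - 2λ - 24 = 0.
Eigenvalues λ = -4, 6.
For λ=-4: (A-λI) row 1 is [10, 0], so an eigenvector is (0, -1).
For λ=6: (A-λI) row 2 is [20, -10], so an eigenvector is (1, 2).
General solution: K_1e^(-4t)(0,-1) + K_2e^(6t)(1,2).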